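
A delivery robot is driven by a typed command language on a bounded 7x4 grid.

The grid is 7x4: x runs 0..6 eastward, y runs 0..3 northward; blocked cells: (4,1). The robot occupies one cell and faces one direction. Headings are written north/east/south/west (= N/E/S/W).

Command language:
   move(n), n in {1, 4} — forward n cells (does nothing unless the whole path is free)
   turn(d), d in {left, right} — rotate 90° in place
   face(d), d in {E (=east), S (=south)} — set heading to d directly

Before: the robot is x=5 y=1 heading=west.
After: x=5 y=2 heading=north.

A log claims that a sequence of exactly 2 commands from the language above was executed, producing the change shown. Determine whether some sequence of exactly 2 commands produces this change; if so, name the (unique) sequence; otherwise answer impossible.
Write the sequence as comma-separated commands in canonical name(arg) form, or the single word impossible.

key: position moved to (5,2) AND the heading swung to N — translation plus rotation needed
start: x=5 y=1 heading=west
step 1 (turn(right)): x=5 y=1 heading=north
step 2 (move(1)): x=5 y=2 heading=north
uniquely the one of 36 2-step routes that fits.

turn(right), move(1)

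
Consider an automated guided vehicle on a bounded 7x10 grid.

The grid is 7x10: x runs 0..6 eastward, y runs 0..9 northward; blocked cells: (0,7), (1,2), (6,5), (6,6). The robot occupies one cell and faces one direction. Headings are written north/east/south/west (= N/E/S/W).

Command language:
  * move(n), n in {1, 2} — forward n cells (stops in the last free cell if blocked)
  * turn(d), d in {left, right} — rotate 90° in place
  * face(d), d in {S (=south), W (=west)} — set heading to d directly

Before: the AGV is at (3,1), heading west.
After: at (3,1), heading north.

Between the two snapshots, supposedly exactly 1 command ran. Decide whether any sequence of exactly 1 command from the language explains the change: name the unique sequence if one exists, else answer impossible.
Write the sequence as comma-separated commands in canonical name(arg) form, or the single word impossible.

turn(right)

key: parked at (3,1) the whole time — nothing moves the robot
initial: at (3,1), heading west
step 1 (turn(right)): at (3,1), heading north
uniquely the one of 6 1-step routes that fits.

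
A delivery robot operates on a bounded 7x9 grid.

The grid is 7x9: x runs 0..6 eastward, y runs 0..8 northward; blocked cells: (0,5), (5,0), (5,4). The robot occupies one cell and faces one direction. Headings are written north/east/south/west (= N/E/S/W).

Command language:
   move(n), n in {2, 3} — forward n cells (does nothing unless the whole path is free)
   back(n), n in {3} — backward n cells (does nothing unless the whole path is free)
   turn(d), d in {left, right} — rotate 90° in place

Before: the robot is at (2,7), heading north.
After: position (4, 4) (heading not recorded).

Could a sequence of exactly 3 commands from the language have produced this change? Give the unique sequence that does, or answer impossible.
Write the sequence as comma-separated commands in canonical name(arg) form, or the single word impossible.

key: running move(2) before back(3) would end elsewhere — order is forced
start: at (2,7), heading north
[1] after back(3): at (2,4), heading north
[2] after turn(right): at (2,4), heading east
[3] after move(2): at (4,4), heading east
all 125 alternatives checked — unique.

back(3), turn(right), move(2)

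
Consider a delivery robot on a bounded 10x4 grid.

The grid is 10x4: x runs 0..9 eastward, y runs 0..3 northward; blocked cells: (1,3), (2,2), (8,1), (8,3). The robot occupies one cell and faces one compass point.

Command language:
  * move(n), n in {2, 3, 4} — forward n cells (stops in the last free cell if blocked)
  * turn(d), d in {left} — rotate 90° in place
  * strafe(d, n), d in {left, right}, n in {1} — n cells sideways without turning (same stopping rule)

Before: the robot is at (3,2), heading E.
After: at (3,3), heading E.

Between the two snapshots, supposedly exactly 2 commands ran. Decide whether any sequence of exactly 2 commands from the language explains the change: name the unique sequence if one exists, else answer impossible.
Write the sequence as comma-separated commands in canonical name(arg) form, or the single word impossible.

key: heading stays E — no command in the sequence turns
t0: at (3,2), heading E
step 1 (strafe(left, 1)): at (3,3), heading E
step 2 (strafe(left, 1)): at (3,3), heading E
no rival 2-sequence matches.

strafe(left, 1), strafe(left, 1)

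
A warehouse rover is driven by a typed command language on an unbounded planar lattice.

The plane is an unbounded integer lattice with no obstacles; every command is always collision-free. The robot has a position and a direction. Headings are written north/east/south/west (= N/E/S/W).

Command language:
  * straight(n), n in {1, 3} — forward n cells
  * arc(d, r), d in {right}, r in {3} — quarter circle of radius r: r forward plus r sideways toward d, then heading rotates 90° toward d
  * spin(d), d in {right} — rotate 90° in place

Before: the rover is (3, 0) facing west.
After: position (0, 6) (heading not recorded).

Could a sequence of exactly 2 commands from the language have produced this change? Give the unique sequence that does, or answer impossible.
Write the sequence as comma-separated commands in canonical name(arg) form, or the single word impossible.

key: order matters: swapping arc(right, 3) and straight(3) lands elsewhere
initial: (3, 0) facing west
[1] after arc(right, 3): (0, 3) facing north
[2] after straight(3): (0, 6) facing north
all 16 alternatives checked — unique.

arc(right, 3), straight(3)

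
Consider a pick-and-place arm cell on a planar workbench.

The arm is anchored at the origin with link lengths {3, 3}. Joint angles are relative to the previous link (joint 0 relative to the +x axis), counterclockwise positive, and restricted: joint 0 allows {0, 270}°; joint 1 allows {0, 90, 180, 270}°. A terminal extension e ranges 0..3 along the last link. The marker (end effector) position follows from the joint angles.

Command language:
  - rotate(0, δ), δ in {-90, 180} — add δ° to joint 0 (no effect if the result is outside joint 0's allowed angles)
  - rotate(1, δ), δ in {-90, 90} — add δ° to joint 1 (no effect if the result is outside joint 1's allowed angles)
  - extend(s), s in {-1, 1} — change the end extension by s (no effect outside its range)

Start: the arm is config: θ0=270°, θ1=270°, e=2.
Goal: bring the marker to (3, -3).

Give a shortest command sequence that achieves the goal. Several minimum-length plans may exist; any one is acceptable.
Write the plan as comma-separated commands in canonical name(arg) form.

extend(-1), extend(-1), rotate(1, -90), rotate(1, -90)

from: config: θ0=270°, θ1=270°, e=2
[1] after extend(-1): config: θ0=270°, θ1=270°, e=1
[2] after extend(-1): config: θ0=270°, θ1=270°, e=0
[3] after rotate(1, -90): config: θ0=270°, θ1=180°, e=0
[4] after rotate(1, -90): config: θ0=270°, θ1=90°, e=0
minimal: 4 command(s), checked below 4.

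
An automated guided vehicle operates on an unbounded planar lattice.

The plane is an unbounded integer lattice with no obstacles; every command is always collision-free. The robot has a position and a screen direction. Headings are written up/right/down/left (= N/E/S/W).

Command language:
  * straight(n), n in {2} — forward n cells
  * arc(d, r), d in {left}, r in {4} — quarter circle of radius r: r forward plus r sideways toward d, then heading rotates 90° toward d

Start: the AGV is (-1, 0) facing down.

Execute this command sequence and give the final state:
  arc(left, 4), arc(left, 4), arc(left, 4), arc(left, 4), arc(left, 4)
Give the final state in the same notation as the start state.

(3, -4) facing right

begin: (-1, 0) facing down
step 1 (arc(left, 4)): (3, -4) facing right
step 2 (arc(left, 4)): (7, 0) facing up
step 3 (arc(left, 4)): (3, 4) facing left
step 4 (arc(left, 4)): (-1, 0) facing down
step 5 (arc(left, 4)): (3, -4) facing right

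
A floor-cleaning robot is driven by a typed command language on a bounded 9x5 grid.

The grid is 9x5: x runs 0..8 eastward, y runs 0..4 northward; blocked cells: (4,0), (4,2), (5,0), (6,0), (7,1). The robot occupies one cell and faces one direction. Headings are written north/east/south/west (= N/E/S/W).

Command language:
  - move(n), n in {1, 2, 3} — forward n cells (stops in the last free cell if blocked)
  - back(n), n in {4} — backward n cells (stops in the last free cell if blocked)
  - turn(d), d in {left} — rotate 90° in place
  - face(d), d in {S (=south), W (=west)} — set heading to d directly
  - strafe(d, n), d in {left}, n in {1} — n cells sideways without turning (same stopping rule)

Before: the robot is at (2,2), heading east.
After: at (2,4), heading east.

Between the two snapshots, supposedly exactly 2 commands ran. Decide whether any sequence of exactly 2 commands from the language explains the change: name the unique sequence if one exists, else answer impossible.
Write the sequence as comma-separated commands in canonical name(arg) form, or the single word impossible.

strafe(left, 1), strafe(left, 1)

key: heading stays E — no command in the sequence turns
t0: at (2,2), heading east
[1] after strafe(left, 1): at (2,3), heading east
[2] after strafe(left, 1): at (2,4), heading east
all 64 alternatives checked — unique.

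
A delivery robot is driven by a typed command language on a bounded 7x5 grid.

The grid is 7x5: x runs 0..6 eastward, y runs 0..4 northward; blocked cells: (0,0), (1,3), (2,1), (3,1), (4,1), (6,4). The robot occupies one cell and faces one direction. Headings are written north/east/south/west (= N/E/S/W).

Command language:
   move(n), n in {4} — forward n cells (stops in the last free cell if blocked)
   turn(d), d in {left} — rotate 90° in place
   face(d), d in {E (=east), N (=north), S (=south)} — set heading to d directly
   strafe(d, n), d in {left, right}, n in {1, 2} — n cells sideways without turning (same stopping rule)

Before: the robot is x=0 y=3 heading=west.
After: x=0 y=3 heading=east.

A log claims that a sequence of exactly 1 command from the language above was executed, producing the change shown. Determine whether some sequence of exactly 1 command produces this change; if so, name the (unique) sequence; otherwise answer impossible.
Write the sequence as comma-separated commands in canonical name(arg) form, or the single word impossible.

face(E)

key: (0,3) unchanged — the single command moves nothing
from: x=0 y=3 heading=west
1. face(E) → x=0 y=3 heading=east
uniquely the one of 9 1-step routes that fits.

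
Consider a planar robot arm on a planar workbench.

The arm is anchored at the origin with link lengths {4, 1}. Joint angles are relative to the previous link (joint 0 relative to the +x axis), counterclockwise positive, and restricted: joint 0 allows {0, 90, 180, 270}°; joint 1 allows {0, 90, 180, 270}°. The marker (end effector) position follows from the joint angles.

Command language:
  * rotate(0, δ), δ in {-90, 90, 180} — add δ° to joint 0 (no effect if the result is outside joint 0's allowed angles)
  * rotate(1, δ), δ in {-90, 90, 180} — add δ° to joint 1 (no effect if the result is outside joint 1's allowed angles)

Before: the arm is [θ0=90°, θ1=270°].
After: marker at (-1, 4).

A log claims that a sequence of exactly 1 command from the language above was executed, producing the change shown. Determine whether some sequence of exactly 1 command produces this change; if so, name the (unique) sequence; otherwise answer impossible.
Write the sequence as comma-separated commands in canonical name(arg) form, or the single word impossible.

rotate(1, 180)

t0: [θ0=90°, θ1=270°]
[1] after rotate(1, 180): [θ0=90°, θ1=90°]
uniquely the one of 6 1-step routes that fits.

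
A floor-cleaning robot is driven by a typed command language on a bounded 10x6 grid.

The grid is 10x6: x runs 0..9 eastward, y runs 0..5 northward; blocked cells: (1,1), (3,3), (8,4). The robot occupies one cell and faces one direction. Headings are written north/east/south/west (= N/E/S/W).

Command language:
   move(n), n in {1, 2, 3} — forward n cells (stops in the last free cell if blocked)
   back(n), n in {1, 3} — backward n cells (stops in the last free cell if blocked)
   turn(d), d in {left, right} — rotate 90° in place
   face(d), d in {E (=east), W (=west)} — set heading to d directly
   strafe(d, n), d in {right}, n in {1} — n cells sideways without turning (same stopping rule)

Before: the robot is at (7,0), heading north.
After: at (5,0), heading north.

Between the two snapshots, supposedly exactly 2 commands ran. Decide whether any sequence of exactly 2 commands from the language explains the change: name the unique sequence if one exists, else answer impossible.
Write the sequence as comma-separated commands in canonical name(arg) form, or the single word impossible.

all 100 sequences checked — none match.

impossible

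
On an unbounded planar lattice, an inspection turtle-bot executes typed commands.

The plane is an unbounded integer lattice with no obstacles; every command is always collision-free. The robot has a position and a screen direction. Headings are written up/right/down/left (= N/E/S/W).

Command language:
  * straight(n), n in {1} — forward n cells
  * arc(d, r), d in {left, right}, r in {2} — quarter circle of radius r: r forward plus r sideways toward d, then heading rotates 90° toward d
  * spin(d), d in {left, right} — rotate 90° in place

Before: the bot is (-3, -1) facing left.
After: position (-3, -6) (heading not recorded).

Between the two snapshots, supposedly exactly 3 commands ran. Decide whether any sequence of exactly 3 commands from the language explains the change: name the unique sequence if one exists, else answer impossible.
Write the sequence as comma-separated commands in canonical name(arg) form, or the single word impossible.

begin: (-3, -1) facing left
t=1 arc(left, 2) ⇒ (-5, -3) facing down
t=2 straight(1) ⇒ (-5, -4) facing down
t=3 arc(left, 2) ⇒ (-3, -6) facing right
no other 3-command option fits: unique.

arc(left, 2), straight(1), arc(left, 2)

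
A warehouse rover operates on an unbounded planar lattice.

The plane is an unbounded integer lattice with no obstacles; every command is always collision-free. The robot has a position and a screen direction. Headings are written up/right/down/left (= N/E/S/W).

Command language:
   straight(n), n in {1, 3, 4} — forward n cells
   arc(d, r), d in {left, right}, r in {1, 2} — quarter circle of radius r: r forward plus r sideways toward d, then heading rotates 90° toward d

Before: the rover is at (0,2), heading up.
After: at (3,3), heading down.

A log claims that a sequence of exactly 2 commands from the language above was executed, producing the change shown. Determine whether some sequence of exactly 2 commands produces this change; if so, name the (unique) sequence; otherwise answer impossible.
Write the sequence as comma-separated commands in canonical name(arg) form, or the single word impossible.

arc(right, 2), arc(right, 1)

key: running arc(right, 1) before arc(right, 2) would end elsewhere — order is forced
start: at (0,2), heading up
t=1 arc(right, 2) ⇒ at (2,4), heading right
t=2 arc(right, 1) ⇒ at (3,3), heading down
no other 2-command option fits: unique.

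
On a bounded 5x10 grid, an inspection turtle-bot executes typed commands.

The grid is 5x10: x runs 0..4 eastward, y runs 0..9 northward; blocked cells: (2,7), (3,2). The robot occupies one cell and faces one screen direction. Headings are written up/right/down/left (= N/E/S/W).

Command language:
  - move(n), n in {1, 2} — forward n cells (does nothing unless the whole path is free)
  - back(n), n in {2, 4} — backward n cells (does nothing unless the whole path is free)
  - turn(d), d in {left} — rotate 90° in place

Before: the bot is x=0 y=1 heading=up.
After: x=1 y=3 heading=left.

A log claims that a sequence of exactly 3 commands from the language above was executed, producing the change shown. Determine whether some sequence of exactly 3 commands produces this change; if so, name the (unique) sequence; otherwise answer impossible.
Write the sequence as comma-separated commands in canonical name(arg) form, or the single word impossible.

no 3-step route produces this change.

impossible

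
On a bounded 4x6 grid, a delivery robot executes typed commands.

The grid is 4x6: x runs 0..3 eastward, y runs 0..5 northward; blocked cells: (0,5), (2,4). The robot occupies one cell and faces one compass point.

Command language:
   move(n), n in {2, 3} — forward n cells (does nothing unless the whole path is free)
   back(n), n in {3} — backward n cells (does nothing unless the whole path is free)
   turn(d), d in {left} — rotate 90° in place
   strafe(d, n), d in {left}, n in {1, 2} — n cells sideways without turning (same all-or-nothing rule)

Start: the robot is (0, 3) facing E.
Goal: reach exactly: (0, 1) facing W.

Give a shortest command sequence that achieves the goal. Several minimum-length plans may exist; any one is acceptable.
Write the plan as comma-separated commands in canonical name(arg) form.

turn(left), turn(left), strafe(left, 2)

start: (0, 3) facing E
t=1 turn(left) ⇒ (0, 3) facing N
t=2 turn(left) ⇒ (0, 3) facing W
t=3 strafe(left, 2) ⇒ (0, 1) facing W
no 2-step plan works, so 3 is optimal.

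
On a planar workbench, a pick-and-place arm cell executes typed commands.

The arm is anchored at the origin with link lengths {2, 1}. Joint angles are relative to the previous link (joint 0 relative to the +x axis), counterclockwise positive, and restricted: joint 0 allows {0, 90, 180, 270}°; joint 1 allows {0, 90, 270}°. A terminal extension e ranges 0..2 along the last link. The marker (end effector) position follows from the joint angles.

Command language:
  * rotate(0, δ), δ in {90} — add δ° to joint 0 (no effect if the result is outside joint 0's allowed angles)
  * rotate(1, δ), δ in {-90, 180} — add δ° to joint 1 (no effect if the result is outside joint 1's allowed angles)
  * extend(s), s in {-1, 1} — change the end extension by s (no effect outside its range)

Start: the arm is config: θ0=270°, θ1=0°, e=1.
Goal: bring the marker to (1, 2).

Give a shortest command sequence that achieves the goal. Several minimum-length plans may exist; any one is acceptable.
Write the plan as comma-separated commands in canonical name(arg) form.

rotate(0, 90), rotate(0, 90), extend(-1), rotate(1, -90)

initial: config: θ0=270°, θ1=0°, e=1
step 1 (rotate(0, 90)): config: θ0=0°, θ1=0°, e=1
step 2 (rotate(0, 90)): config: θ0=90°, θ1=0°, e=1
step 3 (extend(-1)): config: θ0=90°, θ1=0°, e=0
step 4 (rotate(1, -90)): config: θ0=90°, θ1=270°, e=0
shorter routes all fall short; 4 is best.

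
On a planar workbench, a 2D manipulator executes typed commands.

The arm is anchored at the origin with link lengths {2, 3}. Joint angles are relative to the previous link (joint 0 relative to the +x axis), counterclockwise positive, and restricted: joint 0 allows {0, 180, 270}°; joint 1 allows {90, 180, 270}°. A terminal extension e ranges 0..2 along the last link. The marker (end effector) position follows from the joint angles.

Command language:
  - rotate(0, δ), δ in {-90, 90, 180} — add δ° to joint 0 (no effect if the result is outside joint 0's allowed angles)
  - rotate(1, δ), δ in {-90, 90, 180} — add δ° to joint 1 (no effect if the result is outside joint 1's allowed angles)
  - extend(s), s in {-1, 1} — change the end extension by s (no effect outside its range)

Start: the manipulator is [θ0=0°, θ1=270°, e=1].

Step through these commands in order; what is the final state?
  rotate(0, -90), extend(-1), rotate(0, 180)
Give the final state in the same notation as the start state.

[θ0=270°, θ1=270°, e=0]

from: [θ0=0°, θ1=270°, e=1]
1. rotate(0, -90) → [θ0=270°, θ1=270°, e=1]
2. extend(-1) → [θ0=270°, θ1=270°, e=0]
3. rotate(0, 180) → [θ0=270°, θ1=270°, e=0]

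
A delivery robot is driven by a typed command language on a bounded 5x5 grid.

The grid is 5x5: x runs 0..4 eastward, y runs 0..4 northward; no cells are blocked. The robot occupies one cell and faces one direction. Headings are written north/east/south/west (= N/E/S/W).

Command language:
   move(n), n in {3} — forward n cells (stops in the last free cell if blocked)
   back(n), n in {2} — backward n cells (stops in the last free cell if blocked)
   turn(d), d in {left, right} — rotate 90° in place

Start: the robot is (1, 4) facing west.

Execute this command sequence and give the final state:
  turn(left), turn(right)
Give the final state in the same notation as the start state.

(1, 4) facing west

t0: (1, 4) facing west
1. turn(left) → (1, 4) facing south
2. turn(right) → (1, 4) facing west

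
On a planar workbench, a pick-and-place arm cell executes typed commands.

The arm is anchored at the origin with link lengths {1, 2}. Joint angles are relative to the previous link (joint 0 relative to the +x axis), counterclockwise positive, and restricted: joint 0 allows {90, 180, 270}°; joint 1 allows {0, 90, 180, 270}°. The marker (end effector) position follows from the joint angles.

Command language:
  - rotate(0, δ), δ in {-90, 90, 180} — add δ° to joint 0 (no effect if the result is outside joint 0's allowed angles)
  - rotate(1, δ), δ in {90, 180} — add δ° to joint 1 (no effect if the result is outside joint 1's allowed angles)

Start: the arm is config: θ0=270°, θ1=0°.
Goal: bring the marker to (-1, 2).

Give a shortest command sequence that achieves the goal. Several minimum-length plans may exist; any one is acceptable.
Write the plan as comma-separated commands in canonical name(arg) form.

initial: config: θ0=270°, θ1=0°
1. rotate(0, -90) → config: θ0=180°, θ1=0°
2. rotate(1, 90) → config: θ0=180°, θ1=90°
3. rotate(1, 180) → config: θ0=180°, θ1=270°
nothing shorter than 3 reaches the goal.

rotate(0, -90), rotate(1, 90), rotate(1, 180)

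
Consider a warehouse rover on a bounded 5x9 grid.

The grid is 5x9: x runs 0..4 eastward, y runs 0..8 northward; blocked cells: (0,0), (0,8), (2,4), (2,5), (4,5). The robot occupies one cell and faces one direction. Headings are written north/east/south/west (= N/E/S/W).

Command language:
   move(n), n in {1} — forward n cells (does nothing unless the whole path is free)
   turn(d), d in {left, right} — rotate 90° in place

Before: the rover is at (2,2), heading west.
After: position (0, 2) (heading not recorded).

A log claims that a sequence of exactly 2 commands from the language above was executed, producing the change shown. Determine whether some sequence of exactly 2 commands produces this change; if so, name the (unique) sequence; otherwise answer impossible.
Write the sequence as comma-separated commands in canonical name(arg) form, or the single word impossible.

start: at (2,2), heading west
step 1 (move(1)): at (1,2), heading west
step 2 (move(1)): at (0,2), heading west
no other 2-command option fits: unique.

move(1), move(1)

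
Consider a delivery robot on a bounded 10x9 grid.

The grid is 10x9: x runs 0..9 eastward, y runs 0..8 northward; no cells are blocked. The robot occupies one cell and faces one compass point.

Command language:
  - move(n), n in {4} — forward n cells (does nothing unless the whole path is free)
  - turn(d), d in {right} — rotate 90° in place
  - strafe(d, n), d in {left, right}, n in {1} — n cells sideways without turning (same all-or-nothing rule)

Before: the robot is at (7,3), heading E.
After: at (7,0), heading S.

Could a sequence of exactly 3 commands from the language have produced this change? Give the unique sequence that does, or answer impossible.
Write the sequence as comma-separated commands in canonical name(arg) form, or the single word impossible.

key: cell and facing (now S) both changed — the 3 commands mix motion and turning
initial: at (7,3), heading E
t=1 strafe(left, 1) ⇒ at (7,4), heading E
t=2 turn(right) ⇒ at (7,4), heading S
t=3 move(4) ⇒ at (7,0), heading S
no rival 3-sequence matches.

strafe(left, 1), turn(right), move(4)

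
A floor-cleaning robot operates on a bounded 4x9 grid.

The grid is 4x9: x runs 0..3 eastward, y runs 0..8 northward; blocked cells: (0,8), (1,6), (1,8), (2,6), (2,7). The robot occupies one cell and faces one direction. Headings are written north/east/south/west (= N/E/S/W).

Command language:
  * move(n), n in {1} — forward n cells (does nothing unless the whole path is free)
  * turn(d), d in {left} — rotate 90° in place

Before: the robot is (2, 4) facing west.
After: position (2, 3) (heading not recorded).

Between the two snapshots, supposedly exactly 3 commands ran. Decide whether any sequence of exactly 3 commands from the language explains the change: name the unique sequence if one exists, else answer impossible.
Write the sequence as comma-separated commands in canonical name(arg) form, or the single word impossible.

turn(left), move(1), turn(left)

t0: (2, 4) facing west
t=1 turn(left) ⇒ (2, 4) facing south
t=2 move(1) ⇒ (2, 3) facing south
t=3 turn(left) ⇒ (2, 3) facing east
uniquely the one of 8 3-step routes that fits.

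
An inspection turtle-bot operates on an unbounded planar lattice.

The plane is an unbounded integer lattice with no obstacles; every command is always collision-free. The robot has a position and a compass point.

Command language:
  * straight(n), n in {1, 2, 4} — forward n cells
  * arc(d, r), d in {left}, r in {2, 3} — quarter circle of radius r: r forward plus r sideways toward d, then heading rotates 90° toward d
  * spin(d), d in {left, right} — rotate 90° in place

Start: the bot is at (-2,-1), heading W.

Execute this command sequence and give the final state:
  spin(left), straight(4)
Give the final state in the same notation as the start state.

at (-2,-5), heading S

initial: at (-2,-1), heading W
[1] after spin(left): at (-2,-1), heading S
[2] after straight(4): at (-2,-5), heading S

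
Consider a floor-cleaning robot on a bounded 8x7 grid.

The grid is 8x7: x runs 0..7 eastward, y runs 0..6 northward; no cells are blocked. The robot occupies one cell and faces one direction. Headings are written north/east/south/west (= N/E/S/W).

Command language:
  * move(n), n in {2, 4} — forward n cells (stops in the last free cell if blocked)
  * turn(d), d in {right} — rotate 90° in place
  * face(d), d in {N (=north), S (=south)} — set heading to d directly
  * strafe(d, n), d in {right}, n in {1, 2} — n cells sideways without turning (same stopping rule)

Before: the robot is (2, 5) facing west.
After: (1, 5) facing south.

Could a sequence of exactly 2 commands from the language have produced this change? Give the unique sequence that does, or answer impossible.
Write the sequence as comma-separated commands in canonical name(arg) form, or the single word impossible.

face(S), strafe(right, 1)

key: cell and facing (now S) both changed — the 2 commands mix motion and turning
from: (2, 5) facing west
1. face(S) → (2, 5) facing south
2. strafe(right, 1) → (1, 5) facing south
uniquely the one of 49 2-step routes that fits.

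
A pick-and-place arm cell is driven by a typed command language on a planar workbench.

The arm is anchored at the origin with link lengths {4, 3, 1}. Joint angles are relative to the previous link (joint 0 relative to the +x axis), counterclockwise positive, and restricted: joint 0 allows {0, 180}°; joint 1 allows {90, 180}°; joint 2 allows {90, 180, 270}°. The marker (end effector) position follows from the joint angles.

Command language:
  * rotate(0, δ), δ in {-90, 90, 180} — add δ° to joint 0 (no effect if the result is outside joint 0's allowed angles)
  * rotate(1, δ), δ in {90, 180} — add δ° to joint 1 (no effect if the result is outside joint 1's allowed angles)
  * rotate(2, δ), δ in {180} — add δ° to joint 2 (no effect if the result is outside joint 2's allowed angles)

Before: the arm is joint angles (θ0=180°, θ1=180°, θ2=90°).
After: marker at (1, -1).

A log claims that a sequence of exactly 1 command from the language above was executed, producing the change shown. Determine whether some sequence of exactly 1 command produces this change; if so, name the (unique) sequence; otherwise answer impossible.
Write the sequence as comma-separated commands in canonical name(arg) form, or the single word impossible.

rotate(0, 180)

from: joint angles (θ0=180°, θ1=180°, θ2=90°)
step 1 (rotate(0, 180)): joint angles (θ0=0°, θ1=180°, θ2=90°)
no other 1-command option fits: unique.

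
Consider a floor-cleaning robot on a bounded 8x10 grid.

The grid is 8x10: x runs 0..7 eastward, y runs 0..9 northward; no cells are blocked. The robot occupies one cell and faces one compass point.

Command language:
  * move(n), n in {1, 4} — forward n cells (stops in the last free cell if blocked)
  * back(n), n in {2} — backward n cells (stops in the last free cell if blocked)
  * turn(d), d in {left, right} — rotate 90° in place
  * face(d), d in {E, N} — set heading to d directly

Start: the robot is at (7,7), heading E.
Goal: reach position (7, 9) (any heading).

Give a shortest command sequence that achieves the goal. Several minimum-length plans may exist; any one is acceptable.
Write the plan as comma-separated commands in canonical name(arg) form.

initial: at (7,7), heading E
step 1 (turn(right)): at (7,7), heading S
step 2 (back(2)): at (7,9), heading S
minimal: 2 command(s), checked below 2.

turn(right), back(2)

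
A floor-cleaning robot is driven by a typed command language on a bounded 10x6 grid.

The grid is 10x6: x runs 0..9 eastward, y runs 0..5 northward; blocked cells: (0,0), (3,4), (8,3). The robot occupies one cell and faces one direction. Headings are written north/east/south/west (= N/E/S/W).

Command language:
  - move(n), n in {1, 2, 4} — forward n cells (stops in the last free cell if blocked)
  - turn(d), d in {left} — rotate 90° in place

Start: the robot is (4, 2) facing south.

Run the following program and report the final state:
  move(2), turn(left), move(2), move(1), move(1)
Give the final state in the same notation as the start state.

t0: (4, 2) facing south
t=1 move(2) ⇒ (4, 0) facing south
t=2 turn(left) ⇒ (4, 0) facing east
t=3 move(2) ⇒ (6, 0) facing east
t=4 move(1) ⇒ (7, 0) facing east
t=5 move(1) ⇒ (8, 0) facing east

(8, 0) facing east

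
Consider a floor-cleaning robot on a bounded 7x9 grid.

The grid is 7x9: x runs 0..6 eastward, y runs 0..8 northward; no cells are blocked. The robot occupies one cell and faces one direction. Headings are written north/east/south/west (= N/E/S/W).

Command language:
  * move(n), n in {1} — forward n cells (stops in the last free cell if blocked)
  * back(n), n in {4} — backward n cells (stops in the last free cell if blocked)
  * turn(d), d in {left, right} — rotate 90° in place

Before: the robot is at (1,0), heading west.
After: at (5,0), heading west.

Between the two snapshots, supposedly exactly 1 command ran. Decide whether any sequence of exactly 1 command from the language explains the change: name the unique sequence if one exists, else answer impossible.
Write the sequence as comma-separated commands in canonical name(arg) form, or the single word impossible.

back(4)

key: heading stays W — the single command does not turn
start: at (1,0), heading west
t=1 back(4) ⇒ at (5,0), heading west
all 4 alternatives checked — unique.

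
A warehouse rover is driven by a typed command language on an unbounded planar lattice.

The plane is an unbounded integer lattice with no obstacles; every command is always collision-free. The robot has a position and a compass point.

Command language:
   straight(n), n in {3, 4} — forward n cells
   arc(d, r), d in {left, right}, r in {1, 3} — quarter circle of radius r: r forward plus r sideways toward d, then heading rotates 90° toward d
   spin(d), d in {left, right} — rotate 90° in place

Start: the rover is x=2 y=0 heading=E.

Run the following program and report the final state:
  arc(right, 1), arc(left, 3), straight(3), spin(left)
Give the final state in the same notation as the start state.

start: x=2 y=0 heading=E
1. arc(right, 1) → x=3 y=-1 heading=S
2. arc(left, 3) → x=6 y=-4 heading=E
3. straight(3) → x=9 y=-4 heading=E
4. spin(left) → x=9 y=-4 heading=N

x=9 y=-4 heading=N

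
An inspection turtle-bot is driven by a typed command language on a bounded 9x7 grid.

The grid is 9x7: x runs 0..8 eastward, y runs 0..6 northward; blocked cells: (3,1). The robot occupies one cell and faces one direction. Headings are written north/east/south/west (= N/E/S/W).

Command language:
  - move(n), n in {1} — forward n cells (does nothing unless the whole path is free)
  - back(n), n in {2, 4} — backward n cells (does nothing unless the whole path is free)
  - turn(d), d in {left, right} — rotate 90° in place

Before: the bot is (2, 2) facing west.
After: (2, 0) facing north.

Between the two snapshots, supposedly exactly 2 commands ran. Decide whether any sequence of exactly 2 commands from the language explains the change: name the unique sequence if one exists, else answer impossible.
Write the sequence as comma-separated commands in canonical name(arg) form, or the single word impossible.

key: running back(2) before turn(right) would end elsewhere — order is forced
begin: (2, 2) facing west
t=1 turn(right) ⇒ (2, 2) facing north
t=2 back(2) ⇒ (2, 0) facing north
no other 2-command option fits: unique.

turn(right), back(2)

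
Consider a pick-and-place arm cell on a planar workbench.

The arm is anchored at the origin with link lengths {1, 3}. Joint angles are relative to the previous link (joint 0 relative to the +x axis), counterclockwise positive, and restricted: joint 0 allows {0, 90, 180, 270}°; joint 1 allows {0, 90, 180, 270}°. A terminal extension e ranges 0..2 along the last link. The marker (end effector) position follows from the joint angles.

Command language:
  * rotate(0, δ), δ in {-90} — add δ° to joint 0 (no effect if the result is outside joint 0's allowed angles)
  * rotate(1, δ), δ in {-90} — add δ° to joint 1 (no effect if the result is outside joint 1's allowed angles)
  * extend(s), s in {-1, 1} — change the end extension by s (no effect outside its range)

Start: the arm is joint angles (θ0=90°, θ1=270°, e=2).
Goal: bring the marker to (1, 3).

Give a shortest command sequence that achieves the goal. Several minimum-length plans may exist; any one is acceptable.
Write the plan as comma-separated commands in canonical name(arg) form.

start: joint angles (θ0=90°, θ1=270°, e=2)
[1] after rotate(1, -90): joint angles (θ0=90°, θ1=180°, e=2)
[2] after rotate(1, -90): joint angles (θ0=90°, θ1=90°, e=2)
[3] after extend(-1): joint angles (θ0=90°, θ1=90°, e=1)
[4] after extend(-1): joint angles (θ0=90°, θ1=90°, e=0)
[5] after rotate(0, -90): joint angles (θ0=0°, θ1=90°, e=0)
nothing shorter than 5 reaches the goal.

rotate(1, -90), rotate(1, -90), extend(-1), extend(-1), rotate(0, -90)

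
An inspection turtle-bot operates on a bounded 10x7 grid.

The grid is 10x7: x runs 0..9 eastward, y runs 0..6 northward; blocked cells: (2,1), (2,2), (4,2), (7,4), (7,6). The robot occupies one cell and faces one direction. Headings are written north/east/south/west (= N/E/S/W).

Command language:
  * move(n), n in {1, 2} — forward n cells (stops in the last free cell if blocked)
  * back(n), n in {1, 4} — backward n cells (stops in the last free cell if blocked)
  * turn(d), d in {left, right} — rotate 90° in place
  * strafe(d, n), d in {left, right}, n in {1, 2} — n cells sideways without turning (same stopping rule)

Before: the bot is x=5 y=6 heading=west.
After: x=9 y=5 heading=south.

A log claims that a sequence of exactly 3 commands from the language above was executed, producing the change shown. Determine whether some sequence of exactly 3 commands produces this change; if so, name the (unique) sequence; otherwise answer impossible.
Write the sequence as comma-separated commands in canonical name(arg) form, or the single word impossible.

key: position moved to (9,5) AND the heading swung to S — translation plus rotation needed
from: x=5 y=6 heading=west
1. strafe(left, 1) → x=5 y=5 heading=west
2. back(4) → x=9 y=5 heading=west
3. turn(left) → x=9 y=5 heading=south
no other 3-command option fits: unique.

strafe(left, 1), back(4), turn(left)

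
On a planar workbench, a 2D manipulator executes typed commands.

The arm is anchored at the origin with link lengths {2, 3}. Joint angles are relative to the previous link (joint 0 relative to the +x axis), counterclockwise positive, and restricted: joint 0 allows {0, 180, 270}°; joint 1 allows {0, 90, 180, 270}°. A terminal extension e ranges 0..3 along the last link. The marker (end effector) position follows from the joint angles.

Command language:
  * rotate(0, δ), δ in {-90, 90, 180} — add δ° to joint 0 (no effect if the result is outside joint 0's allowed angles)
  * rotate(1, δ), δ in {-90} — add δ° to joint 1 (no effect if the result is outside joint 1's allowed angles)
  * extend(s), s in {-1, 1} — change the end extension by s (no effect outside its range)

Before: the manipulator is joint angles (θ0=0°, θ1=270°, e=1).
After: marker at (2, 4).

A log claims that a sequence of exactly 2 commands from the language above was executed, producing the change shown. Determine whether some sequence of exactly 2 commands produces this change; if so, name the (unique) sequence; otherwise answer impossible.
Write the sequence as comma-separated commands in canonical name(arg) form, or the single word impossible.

t0: joint angles (θ0=0°, θ1=270°, e=1)
[1] after rotate(1, -90): joint angles (θ0=0°, θ1=180°, e=1)
[2] after rotate(1, -90): joint angles (θ0=0°, θ1=90°, e=1)
no other 2-command option fits: unique.

rotate(1, -90), rotate(1, -90)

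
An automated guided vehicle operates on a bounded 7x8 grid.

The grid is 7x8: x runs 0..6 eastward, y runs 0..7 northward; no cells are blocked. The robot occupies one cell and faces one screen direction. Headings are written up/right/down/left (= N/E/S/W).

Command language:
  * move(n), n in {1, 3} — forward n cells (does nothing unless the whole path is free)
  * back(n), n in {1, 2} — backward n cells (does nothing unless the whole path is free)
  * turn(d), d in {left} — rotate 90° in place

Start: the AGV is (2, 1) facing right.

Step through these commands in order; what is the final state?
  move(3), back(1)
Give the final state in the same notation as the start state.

(4, 1) facing right

from: (2, 1) facing right
1. move(3) → (5, 1) facing right
2. back(1) → (4, 1) facing right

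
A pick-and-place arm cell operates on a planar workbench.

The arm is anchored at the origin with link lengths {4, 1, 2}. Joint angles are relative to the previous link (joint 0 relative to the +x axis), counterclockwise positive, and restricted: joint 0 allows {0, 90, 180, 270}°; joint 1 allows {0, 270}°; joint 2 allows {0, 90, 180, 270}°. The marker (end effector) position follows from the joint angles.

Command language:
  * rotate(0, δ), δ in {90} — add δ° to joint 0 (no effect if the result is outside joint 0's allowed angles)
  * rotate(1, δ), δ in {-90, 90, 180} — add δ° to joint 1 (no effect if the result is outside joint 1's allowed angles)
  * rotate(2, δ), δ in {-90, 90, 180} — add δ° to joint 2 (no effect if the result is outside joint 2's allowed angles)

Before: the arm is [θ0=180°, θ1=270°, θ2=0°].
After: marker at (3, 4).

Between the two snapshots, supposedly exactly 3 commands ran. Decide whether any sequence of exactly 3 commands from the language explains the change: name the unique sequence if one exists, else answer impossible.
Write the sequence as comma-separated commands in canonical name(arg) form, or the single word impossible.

t0: [θ0=180°, θ1=270°, θ2=0°]
1. rotate(0, 90) → [θ0=270°, θ1=270°, θ2=0°]
2. rotate(0, 90) → [θ0=0°, θ1=270°, θ2=0°]
3. rotate(0, 90) → [θ0=90°, θ1=270°, θ2=0°]
no rival 3-sequence matches.

rotate(0, 90), rotate(0, 90), rotate(0, 90)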